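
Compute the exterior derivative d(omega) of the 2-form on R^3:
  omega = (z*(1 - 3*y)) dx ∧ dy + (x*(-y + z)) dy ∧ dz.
d(omega) = (-4*y + z + 1) dx ∧ dy ∧ dz

For a 2-form omega = sum_{i<j} g_{ij} dx_i ∧ dx_j, the exterior derivative is
  d(omega) = sum_{i<j} d(g_{ij}) ∧ dx_i ∧ dx_j = sum_{i<j, k} (∂g_{ij}/∂x_k) dx_k ∧ dx_i ∧ dx_j.
Expand each term, using dx_k ∧ dx_i ∧ dx_j = sgn(permutation) dx_{(a)} ∧ dx_{(b)} ∧ dx_{(c)} with (a < b < c) sorted:
  d(z*(1 - 3*y)) includes (∂/∂z)(z*(1 - 3*y)) dz = (1 - 3*y) dz, which multiplied by dx ∧ dy gives (1 - 3*y) dx ∧ dy ∧ dz
  d(x*(-y + z)) includes (∂/∂x)(x*(-y + z)) dx = (-y + z) dx, which multiplied by dy ∧ dz gives (-y + z) dx ∧ dy ∧ dz
Collecting like 3-forms: d(omega) = (-4*y + z + 1) dx ∧ dy ∧ dz.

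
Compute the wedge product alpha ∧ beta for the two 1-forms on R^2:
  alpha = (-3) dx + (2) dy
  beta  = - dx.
alpha ∧ beta = (2) dx ∧ dy

Distribute the wedge, using dx_i ∧ dx_j = -dx_j ∧ dx_i and dx_i ∧ dx_i = 0. For each pair (i, j) with i < j, the coefficient of dx_i ∧ dx_j in alpha ∧ beta is (alpha_i * beta_j - alpha_j * beta_i). Collecting: alpha ∧ beta = (2) dx ∧ dy.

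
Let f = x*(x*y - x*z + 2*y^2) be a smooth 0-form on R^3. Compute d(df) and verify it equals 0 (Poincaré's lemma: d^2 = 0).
d(df) = 0

Step 1: df = sum_i (∂f/∂x_i) dx_i = (2*x*y - 2*x*z + 2*y^2) dx + (x*(x + 4*y)) dy + (-x^2) dz.
Step 2: Apply d again. Using the 1-form formula, the coefficient of dx ∧ dy in d(df) is ∂^2 f/∂x ∂y - ∂^2 f/∂y ∂x = (2*x + 4*y) - (2*x + 4*y) = 0 (equality of mixed partials for smooth f).
Similarly for dx ∧ dz and dy ∧ dz — all coefficients vanish. So d(df) = 0.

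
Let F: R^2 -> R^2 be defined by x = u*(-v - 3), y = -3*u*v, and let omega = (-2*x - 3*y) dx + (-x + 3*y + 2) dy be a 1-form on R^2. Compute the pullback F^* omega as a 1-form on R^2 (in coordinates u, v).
F^* omega = (13*u*v^2 - 48*u*v - 18*u - 6*v) du + (u*(13*u*v - 15*u - 6)) dv

Using F^*(f dg) = (f ∘ F) d(g ∘ F), substitute each coordinate x_i by F_i(u, v) in f_i, and replace dx_i by d F_i = (∂F_i/∂u) du + (∂F_i/∂v) dv.
  For the x component: f_1(F) = u*(11*v + 6); d F_1 = (-v - 3) du + (-u) dv
  For the y component: f_2(F) = -8*u*v + 3*u + 2; d F_2 = (-3*v) du + (-3*u) dv
Combining and collecting du, dv coefficients:
  coeff of du: 13*u*v^2 - 48*u*v - 18*u - 6*v
  coeff of dv: u*(13*u*v - 15*u - 6)
F^* omega = (13*u*v^2 - 48*u*v - 18*u - 6*v) du + (u*(13*u*v - 15*u - 6)) dv.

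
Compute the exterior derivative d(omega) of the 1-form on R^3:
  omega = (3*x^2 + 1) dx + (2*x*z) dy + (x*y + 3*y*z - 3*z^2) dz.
d(omega) = (2*z) dx ∧ dy + (y) dx ∧ dz + (-x + 3*z) dy ∧ dz

For a 1-form omega = sum_i f_i dx_i, the exterior derivative is
  d(omega) = sum_{i < j} (∂f_j/∂x_i - ∂f_i/∂x_j) dx_i ∧ dx_j.
  coefficient of dx ∧ dy: ∂f_2/∂x - ∂f_1/∂y = ∂(2*x*z)/∂x - ∂(3*x^2 + 1)/∂y = 2*z
  coefficient of dx ∧ dz: ∂f_3/∂x - ∂f_1/∂z = ∂(x*y + 3*y*z - 3*z^2)/∂x - ∂(3*x^2 + 1)/∂z = y
  coefficient of dy ∧ dz: ∂f_3/∂y - ∂f_2/∂z = ∂(x*y + 3*y*z - 3*z^2)/∂y - ∂(2*x*z)/∂z = -x + 3*z
Assembling: d(omega) = (2*z) dx ∧ dy + (y) dx ∧ dz + (-x + 3*z) dy ∧ dz.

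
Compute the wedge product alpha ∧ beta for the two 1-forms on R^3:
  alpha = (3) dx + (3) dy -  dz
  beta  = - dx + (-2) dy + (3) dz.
alpha ∧ beta = (-3) dx ∧ dy + (8) dx ∧ dz + (7) dy ∧ dz

Distribute the wedge, using dx_i ∧ dx_j = -dx_j ∧ dx_i and dx_i ∧ dx_i = 0. For each pair (i, j) with i < j, the coefficient of dx_i ∧ dx_j in alpha ∧ beta is (alpha_i * beta_j - alpha_j * beta_i). Collecting: alpha ∧ beta = (-3) dx ∧ dy + (8) dx ∧ dz + (7) dy ∧ dz.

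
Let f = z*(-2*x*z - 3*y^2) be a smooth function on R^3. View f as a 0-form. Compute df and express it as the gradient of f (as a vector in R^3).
df = (-2*z^2) dx + (-6*y*z) dy + (-4*x*z - 3*y^2) dz; grad f = (-2*z^2, -6*y*z, -4*x*z - 3*y^2)

For a 0-form f, d f = (∂f/∂x) dx + (∂f/∂y) dy + (∂f/∂z) dz. The components of the vector representation are exactly the entries of grad f in Cartesian coordinates:
  ∂f/∂x = -2*z^2
  ∂f/∂y = -6*y*z
  ∂f/∂z = -4*x*z - 3*y^2.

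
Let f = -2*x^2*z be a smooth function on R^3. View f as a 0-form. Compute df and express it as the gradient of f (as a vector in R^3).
df = (-4*x*z) dx + (0) dy + (-2*x^2) dz; grad f = (-4*x*z, 0, -2*x^2)

For a 0-form f, d f = (∂f/∂x) dx + (∂f/∂y) dy + (∂f/∂z) dz. The components of the vector representation are exactly the entries of grad f in Cartesian coordinates:
  ∂f/∂x = -4*x*z
  ∂f/∂y = 0
  ∂f/∂z = -2*x^2.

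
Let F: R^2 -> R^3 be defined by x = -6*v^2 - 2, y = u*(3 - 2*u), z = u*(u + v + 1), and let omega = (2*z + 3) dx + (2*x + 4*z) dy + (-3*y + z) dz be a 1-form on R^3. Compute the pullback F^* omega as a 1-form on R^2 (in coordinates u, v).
F^* omega = (-2*u^3 - 7*u^2*v - 13*u^2 + 49*u*v^2 + 5*u*v + 20*u - 36*v^2 - 12) du + (7*u^3 - 23*u^2*v - 8*u^2 - 24*u*v^2 - 24*u*v - 36*v) dv

Using F^*(f dg) = (f ∘ F) d(g ∘ F), substitute each coordinate x_i by F_i(u, v) in f_i, and replace dx_i by d F_i = (∂F_i/∂u) du + (∂F_i/∂v) dv.
  For the x component: f_1(F) = 2*u^2 + 2*u*v + 2*u + 3; d F_1 = (0) du + (-12*v) dv
  For the y component: f_2(F) = 4*u^2 + 4*u*v + 4*u - 12*v^2 - 4; d F_2 = (3 - 4*u) du + (0) dv
  For the z component: f_3(F) = u*(7*u + v - 8); d F_3 = (2*u + v + 1) du + (u) dv
Combining and collecting du, dv coefficients:
  coeff of du: -2*u^3 - 7*u^2*v - 13*u^2 + 49*u*v^2 + 5*u*v + 20*u - 36*v^2 - 12
  coeff of dv: 7*u^3 - 23*u^2*v - 8*u^2 - 24*u*v^2 - 24*u*v - 36*v
F^* omega = (-2*u^3 - 7*u^2*v - 13*u^2 + 49*u*v^2 + 5*u*v + 20*u - 36*v^2 - 12) du + (7*u^3 - 23*u^2*v - 8*u^2 - 24*u*v^2 - 24*u*v - 36*v) dv.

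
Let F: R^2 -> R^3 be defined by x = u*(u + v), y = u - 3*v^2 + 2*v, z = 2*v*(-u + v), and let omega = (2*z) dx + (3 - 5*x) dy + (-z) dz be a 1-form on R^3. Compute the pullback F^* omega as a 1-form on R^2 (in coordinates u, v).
F^* omega = (-8*u^2*v - 5*u^2 - 5*u*v + 8*v^3 + 3) du + (22*u^2*v - 10*u^2 + 46*u*v^2 - 10*u*v - 8*v^3 - 18*v + 6) dv

Using F^*(f dg) = (f ∘ F) d(g ∘ F), substitute each coordinate x_i by F_i(u, v) in f_i, and replace dx_i by d F_i = (∂F_i/∂u) du + (∂F_i/∂v) dv.
  For the x component: f_1(F) = 4*v*(-u + v); d F_1 = (2*u + v) du + (u) dv
  For the y component: f_2(F) = -5*u^2 - 5*u*v + 3; d F_2 = (1) du + (2 - 6*v) dv
  For the z component: f_3(F) = 2*v*(u - v); d F_3 = (-2*v) du + (-2*u + 4*v) dv
Combining and collecting du, dv coefficients:
  coeff of du: -8*u^2*v - 5*u^2 - 5*u*v + 8*v^3 + 3
  coeff of dv: 22*u^2*v - 10*u^2 + 46*u*v^2 - 10*u*v - 8*v^3 - 18*v + 6
F^* omega = (-8*u^2*v - 5*u^2 - 5*u*v + 8*v^3 + 3) du + (22*u^2*v - 10*u^2 + 46*u*v^2 - 10*u*v - 8*v^3 - 18*v + 6) dv.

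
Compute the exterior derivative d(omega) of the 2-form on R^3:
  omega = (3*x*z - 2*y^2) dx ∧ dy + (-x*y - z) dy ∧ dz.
d(omega) = (3*x - y) dx ∧ dy ∧ dz

For a 2-form omega = sum_{i<j} g_{ij} dx_i ∧ dx_j, the exterior derivative is
  d(omega) = sum_{i<j} d(g_{ij}) ∧ dx_i ∧ dx_j = sum_{i<j, k} (∂g_{ij}/∂x_k) dx_k ∧ dx_i ∧ dx_j.
Expand each term, using dx_k ∧ dx_i ∧ dx_j = sgn(permutation) dx_{(a)} ∧ dx_{(b)} ∧ dx_{(c)} with (a < b < c) sorted:
  d(3*x*z - 2*y^2) includes (∂/∂z)(3*x*z - 2*y^2) dz = (3*x) dz, which multiplied by dx ∧ dy gives (3*x) dx ∧ dy ∧ dz
  d(-x*y - z) includes (∂/∂x)(-x*y - z) dx = (-y) dx, which multiplied by dy ∧ dz gives (-y) dx ∧ dy ∧ dz
Collecting like 3-forms: d(omega) = (3*x - y) dx ∧ dy ∧ dz.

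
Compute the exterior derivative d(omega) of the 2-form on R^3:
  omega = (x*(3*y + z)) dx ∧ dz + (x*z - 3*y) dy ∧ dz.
d(omega) = (-3*x + z) dx ∧ dy ∧ dz

For a 2-form omega = sum_{i<j} g_{ij} dx_i ∧ dx_j, the exterior derivative is
  d(omega) = sum_{i<j} d(g_{ij}) ∧ dx_i ∧ dx_j = sum_{i<j, k} (∂g_{ij}/∂x_k) dx_k ∧ dx_i ∧ dx_j.
Expand each term, using dx_k ∧ dx_i ∧ dx_j = sgn(permutation) dx_{(a)} ∧ dx_{(b)} ∧ dx_{(c)} with (a < b < c) sorted:
  d(x*(3*y + z)) includes (∂/∂y)(x*(3*y + z)) dy = (3*x) dy, which multiplied by dx ∧ dz gives (-3*x) dx ∧ dy ∧ dz
  d(x*z - 3*y) includes (∂/∂x)(x*z - 3*y) dx = (z) dx, which multiplied by dy ∧ dz gives (z) dx ∧ dy ∧ dz
Collecting like 3-forms: d(omega) = (-3*x + z) dx ∧ dy ∧ dz.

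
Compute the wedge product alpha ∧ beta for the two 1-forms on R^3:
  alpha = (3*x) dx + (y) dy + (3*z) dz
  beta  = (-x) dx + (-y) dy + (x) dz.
alpha ∧ beta = (-2*x*y) dx ∧ dy + (3*x*(x + z)) dx ∧ dz + (y*(x + 3*z)) dy ∧ dz

Distribute the wedge, using dx_i ∧ dx_j = -dx_j ∧ dx_i and dx_i ∧ dx_i = 0. For each pair (i, j) with i < j, the coefficient of dx_i ∧ dx_j in alpha ∧ beta is (alpha_i * beta_j - alpha_j * beta_i). Collecting: alpha ∧ beta = (-2*x*y) dx ∧ dy + (3*x*(x + z)) dx ∧ dz + (y*(x + 3*z)) dy ∧ dz.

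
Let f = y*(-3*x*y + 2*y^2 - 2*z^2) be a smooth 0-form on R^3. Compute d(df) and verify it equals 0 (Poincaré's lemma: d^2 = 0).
d(df) = 0

Step 1: df = sum_i (∂f/∂x_i) dx_i = (-3*y^2) dx + (-6*x*y + 6*y^2 - 2*z^2) dy + (-4*y*z) dz.
Step 2: Apply d again. Using the 1-form formula, the coefficient of dx ∧ dy in d(df) is ∂^2 f/∂x ∂y - ∂^2 f/∂y ∂x = (-6*y) - (-6*y) = 0 (equality of mixed partials for smooth f).
Similarly for dx ∧ dz and dy ∧ dz — all coefficients vanish. So d(df) = 0.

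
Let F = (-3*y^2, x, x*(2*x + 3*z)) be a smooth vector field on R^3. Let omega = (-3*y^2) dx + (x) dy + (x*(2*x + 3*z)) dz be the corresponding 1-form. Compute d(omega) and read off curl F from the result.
d(omega) = (0) dy ∧ dz + (-4*x - 3*z) dz ∧ dx + (6*y + 1) dx ∧ dy; curl F = (0, -4*x - 3*z, 6*y + 1)

d omega = sum_{i<j} (∂f_j/∂x_i - ∂f_i/∂x_j) dx_i ∧ dx_j. Under the identification (dy ∧ dz, dz ∧ dx, dx ∧ dy) ↔ (e_x, e_y, e_z), the coefficients are exactly the components of curl F. Compute:
  ∂R/∂y - ∂Q/∂z = (0) - (0) = 0
  ∂P/∂z - ∂R/∂x = (0) - (4*x + 3*z) = -4*x - 3*z
  ∂Q/∂x - ∂P/∂y = (1) - (-6*y) = 6*y + 1.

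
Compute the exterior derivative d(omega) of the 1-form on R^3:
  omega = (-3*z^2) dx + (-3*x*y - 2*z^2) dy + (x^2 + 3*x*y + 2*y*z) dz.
d(omega) = (-3*y) dx ∧ dy + (2*x + 3*y + 6*z) dx ∧ dz + (3*x + 6*z) dy ∧ dz

For a 1-form omega = sum_i f_i dx_i, the exterior derivative is
  d(omega) = sum_{i < j} (∂f_j/∂x_i - ∂f_i/∂x_j) dx_i ∧ dx_j.
  coefficient of dx ∧ dy: ∂f_2/∂x - ∂f_1/∂y = ∂(-3*x*y - 2*z^2)/∂x - ∂(-3*z^2)/∂y = -3*y
  coefficient of dx ∧ dz: ∂f_3/∂x - ∂f_1/∂z = ∂(x^2 + 3*x*y + 2*y*z)/∂x - ∂(-3*z^2)/∂z = 2*x + 3*y + 6*z
  coefficient of dy ∧ dz: ∂f_3/∂y - ∂f_2/∂z = ∂(x^2 + 3*x*y + 2*y*z)/∂y - ∂(-3*x*y - 2*z^2)/∂z = 3*x + 6*z
Assembling: d(omega) = (-3*y) dx ∧ dy + (2*x + 3*y + 6*z) dx ∧ dz + (3*x + 6*z) dy ∧ dz.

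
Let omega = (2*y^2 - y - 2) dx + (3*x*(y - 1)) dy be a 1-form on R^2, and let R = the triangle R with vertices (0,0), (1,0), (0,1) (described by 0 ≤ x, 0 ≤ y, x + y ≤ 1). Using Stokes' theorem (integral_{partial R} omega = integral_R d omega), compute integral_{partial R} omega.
integral_(partial R) omega = -7/6

Stokes: integral_partial_R omega = integral_R d omega with d omega = (∂Q/∂x - ∂P/∂y) dx ∧ dy.
  ∂Q/∂x = 3*y - 3
  ∂P/∂y = 4*y - 1
  integrand = ∂Q/∂x - ∂P/∂y = -y - 2.
Integrating over R: integral_0^1 integral_0^{1-x} (-y - 2) dy dx = -7/6.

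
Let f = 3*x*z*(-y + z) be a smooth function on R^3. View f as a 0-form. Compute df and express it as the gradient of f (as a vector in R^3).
df = (3*z*(-y + z)) dx + (-3*x*z) dy + (3*x*(-y + 2*z)) dz; grad f = (3*z*(-y + z), -3*x*z, 3*x*(-y + 2*z))

For a 0-form f, d f = (∂f/∂x) dx + (∂f/∂y) dy + (∂f/∂z) dz. The components of the vector representation are exactly the entries of grad f in Cartesian coordinates:
  ∂f/∂x = 3*z*(-y + z)
  ∂f/∂y = -3*x*z
  ∂f/∂z = 3*x*(-y + 2*z).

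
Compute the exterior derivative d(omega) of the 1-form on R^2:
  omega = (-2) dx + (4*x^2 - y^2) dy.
d(omega) = (8*x) dx ∧ dy

For a 1-form omega = sum_i f_i dx_i, the exterior derivative is
  d(omega) = sum_{i < j} (∂f_j/∂x_i - ∂f_i/∂x_j) dx_i ∧ dx_j.
  coefficient of dx ∧ dy: ∂f_2/∂x - ∂f_1/∂y = ∂(4*x^2 - y^2)/∂x - ∂(-2)/∂y = 8*x
Assembling: d(omega) = (8*x) dx ∧ dy.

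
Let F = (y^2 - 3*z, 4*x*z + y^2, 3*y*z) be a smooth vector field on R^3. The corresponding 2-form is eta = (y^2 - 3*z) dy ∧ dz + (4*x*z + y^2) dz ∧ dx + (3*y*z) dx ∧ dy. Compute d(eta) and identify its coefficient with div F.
d(eta) = (5*y) dx ∧ dy ∧ dz; div F = 5*y

For a 2-form in R^3 of the form above, applying d gives a 3-form with coefficient ∂P/∂x + ∂Q/∂y + ∂R/∂z:
  ∂P/∂x = 0
  ∂Q/∂y = 2*y
  ∂R/∂z = 3*y
Sum = 5*y, which is exactly div F.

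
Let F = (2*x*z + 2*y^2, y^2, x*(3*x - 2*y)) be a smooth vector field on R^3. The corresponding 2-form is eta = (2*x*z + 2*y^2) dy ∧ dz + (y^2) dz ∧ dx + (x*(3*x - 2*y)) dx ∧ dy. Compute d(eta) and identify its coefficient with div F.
d(eta) = (2*y + 2*z) dx ∧ dy ∧ dz; div F = 2*y + 2*z

For a 2-form in R^3 of the form above, applying d gives a 3-form with coefficient ∂P/∂x + ∂Q/∂y + ∂R/∂z:
  ∂P/∂x = 2*z
  ∂Q/∂y = 2*y
  ∂R/∂z = 0
Sum = 2*y + 2*z, which is exactly div F.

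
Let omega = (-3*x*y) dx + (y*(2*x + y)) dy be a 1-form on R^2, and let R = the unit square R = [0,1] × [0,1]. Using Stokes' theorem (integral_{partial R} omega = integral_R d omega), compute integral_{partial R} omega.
integral_(partial R) omega = 5/2

Stokes: integral_partial_R omega = integral_R d omega with d omega = (∂Q/∂x - ∂P/∂y) dx ∧ dy.
  ∂Q/∂x = 2*y
  ∂P/∂y = -3*x
  integrand = ∂Q/∂x - ∂P/∂y = 3*x + 2*y.
Integrating over R: integral_0^1 integral_0^1 (3*x + 2*y) dx dy = 5/2.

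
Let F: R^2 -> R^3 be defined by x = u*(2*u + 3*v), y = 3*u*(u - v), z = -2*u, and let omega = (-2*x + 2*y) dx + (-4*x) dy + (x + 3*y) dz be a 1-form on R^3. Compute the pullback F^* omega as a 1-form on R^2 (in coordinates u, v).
F^* omega = (2*u*(-20*u^2 - 45*u*v - 11*u + 6*v)) du + (30*u^3) dv

Using F^*(f dg) = (f ∘ F) d(g ∘ F), substitute each coordinate x_i by F_i(u, v) in f_i, and replace dx_i by d F_i = (∂F_i/∂u) du + (∂F_i/∂v) dv.
  For the x component: f_1(F) = 2*u*(u - 6*v); d F_1 = (4*u + 3*v) du + (3*u) dv
  For the y component: f_2(F) = 4*u*(-2*u - 3*v); d F_2 = (6*u - 3*v) du + (-3*u) dv
  For the z component: f_3(F) = u*(11*u - 6*v); d F_3 = (-2) du + (0) dv
Combining and collecting du, dv coefficients:
  coeff of du: 2*u*(-20*u^2 - 45*u*v - 11*u + 6*v)
  coeff of dv: 30*u^3
F^* omega = (2*u*(-20*u^2 - 45*u*v - 11*u + 6*v)) du + (30*u^3) dv.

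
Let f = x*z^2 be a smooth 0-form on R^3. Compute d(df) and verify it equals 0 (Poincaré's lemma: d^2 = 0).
d(df) = 0

Step 1: df = sum_i (∂f/∂x_i) dx_i = (z^2) dx + (0) dy + (2*x*z) dz.
Step 2: Apply d again. Using the 1-form formula, the coefficient of dx ∧ dy in d(df) is ∂^2 f/∂x ∂y - ∂^2 f/∂y ∂x = (0) - (0) = 0 (equality of mixed partials for smooth f).
Similarly for dx ∧ dz and dy ∧ dz — all coefficients vanish. So d(df) = 0.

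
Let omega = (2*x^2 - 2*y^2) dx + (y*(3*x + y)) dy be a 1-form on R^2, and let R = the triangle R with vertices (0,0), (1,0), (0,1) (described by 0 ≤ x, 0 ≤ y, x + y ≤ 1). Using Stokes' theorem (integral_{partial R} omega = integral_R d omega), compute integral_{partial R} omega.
integral_(partial R) omega = 7/6

Stokes: integral_partial_R omega = integral_R d omega with d omega = (∂Q/∂x - ∂P/∂y) dx ∧ dy.
  ∂Q/∂x = 3*y
  ∂P/∂y = -4*y
  integrand = ∂Q/∂x - ∂P/∂y = 7*y.
Integrating over R: integral_0^1 integral_0^{1-x} (7*y) dy dx = 7/6.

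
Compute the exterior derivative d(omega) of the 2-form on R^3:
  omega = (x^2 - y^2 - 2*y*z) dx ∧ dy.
d(omega) = (-2*y) dx ∧ dy ∧ dz

For a 2-form omega = sum_{i<j} g_{ij} dx_i ∧ dx_j, the exterior derivative is
  d(omega) = sum_{i<j} d(g_{ij}) ∧ dx_i ∧ dx_j = sum_{i<j, k} (∂g_{ij}/∂x_k) dx_k ∧ dx_i ∧ dx_j.
Expand each term, using dx_k ∧ dx_i ∧ dx_j = sgn(permutation) dx_{(a)} ∧ dx_{(b)} ∧ dx_{(c)} with (a < b < c) sorted:
  d(x^2 - y^2 - 2*y*z) includes (∂/∂z)(x^2 - y^2 - 2*y*z) dz = (-2*y) dz, which multiplied by dx ∧ dy gives (-2*y) dx ∧ dy ∧ dz
Collecting like 3-forms: d(omega) = (-2*y) dx ∧ dy ∧ dz.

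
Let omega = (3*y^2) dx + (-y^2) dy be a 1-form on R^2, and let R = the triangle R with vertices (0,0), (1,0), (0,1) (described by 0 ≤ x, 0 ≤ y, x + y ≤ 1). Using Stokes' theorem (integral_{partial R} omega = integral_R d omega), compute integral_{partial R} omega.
integral_(partial R) omega = -1

Stokes: integral_partial_R omega = integral_R d omega with d omega = (∂Q/∂x - ∂P/∂y) dx ∧ dy.
  ∂Q/∂x = 0
  ∂P/∂y = 6*y
  integrand = ∂Q/∂x - ∂P/∂y = -6*y.
Integrating over R: integral_0^1 integral_0^{1-x} (-6*y) dy dx = -1.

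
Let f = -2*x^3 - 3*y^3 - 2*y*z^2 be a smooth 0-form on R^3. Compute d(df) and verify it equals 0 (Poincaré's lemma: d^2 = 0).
d(df) = 0

Step 1: df = sum_i (∂f/∂x_i) dx_i = (-6*x^2) dx + (-9*y^2 - 2*z^2) dy + (-4*y*z) dz.
Step 2: Apply d again. Using the 1-form formula, the coefficient of dx ∧ dy in d(df) is ∂^2 f/∂x ∂y - ∂^2 f/∂y ∂x = (0) - (0) = 0 (equality of mixed partials for smooth f).
Similarly for dx ∧ dz and dy ∧ dz — all coefficients vanish. So d(df) = 0.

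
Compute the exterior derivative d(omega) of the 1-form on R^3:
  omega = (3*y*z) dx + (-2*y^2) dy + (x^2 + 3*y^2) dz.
d(omega) = (-3*z) dx ∧ dy + (2*x - 3*y) dx ∧ dz + (6*y) dy ∧ dz

For a 1-form omega = sum_i f_i dx_i, the exterior derivative is
  d(omega) = sum_{i < j} (∂f_j/∂x_i - ∂f_i/∂x_j) dx_i ∧ dx_j.
  coefficient of dx ∧ dy: ∂f_2/∂x - ∂f_1/∂y = ∂(-2*y^2)/∂x - ∂(3*y*z)/∂y = -3*z
  coefficient of dx ∧ dz: ∂f_3/∂x - ∂f_1/∂z = ∂(x^2 + 3*y^2)/∂x - ∂(3*y*z)/∂z = 2*x - 3*y
  coefficient of dy ∧ dz: ∂f_3/∂y - ∂f_2/∂z = ∂(x^2 + 3*y^2)/∂y - ∂(-2*y^2)/∂z = 6*y
Assembling: d(omega) = (-3*z) dx ∧ dy + (2*x - 3*y) dx ∧ dz + (6*y) dy ∧ dz.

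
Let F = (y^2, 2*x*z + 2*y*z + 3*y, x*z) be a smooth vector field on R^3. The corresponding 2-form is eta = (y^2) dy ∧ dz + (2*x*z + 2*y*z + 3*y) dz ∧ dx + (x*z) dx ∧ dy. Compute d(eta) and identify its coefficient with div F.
d(eta) = (x + 2*z + 3) dx ∧ dy ∧ dz; div F = x + 2*z + 3

For a 2-form in R^3 of the form above, applying d gives a 3-form with coefficient ∂P/∂x + ∂Q/∂y + ∂R/∂z:
  ∂P/∂x = 0
  ∂Q/∂y = 2*z + 3
  ∂R/∂z = x
Sum = x + 2*z + 3, which is exactly div F.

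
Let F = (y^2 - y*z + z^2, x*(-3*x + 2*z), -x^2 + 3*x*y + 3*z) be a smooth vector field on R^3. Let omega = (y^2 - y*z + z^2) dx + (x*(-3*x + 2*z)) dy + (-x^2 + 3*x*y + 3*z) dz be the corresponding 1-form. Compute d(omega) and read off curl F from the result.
d(omega) = (x) dy ∧ dz + (2*x - 4*y + 2*z) dz ∧ dx + (-6*x - 2*y + 3*z) dx ∧ dy; curl F = (x, 2*x - 4*y + 2*z, -6*x - 2*y + 3*z)

d omega = sum_{i<j} (∂f_j/∂x_i - ∂f_i/∂x_j) dx_i ∧ dx_j. Under the identification (dy ∧ dz, dz ∧ dx, dx ∧ dy) ↔ (e_x, e_y, e_z), the coefficients are exactly the components of curl F. Compute:
  ∂R/∂y - ∂Q/∂z = (3*x) - (2*x) = x
  ∂P/∂z - ∂R/∂x = (-y + 2*z) - (-2*x + 3*y) = 2*x - 4*y + 2*z
  ∂Q/∂x - ∂P/∂y = (-6*x + 2*z) - (2*y - z) = -6*x - 2*y + 3*z.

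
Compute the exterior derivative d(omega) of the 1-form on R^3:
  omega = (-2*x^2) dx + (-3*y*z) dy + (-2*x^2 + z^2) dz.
d(omega) = (-4*x) dx ∧ dz + (3*y) dy ∧ dz

For a 1-form omega = sum_i f_i dx_i, the exterior derivative is
  d(omega) = sum_{i < j} (∂f_j/∂x_i - ∂f_i/∂x_j) dx_i ∧ dx_j.
  coefficient of dx ∧ dz: ∂f_3/∂x - ∂f_1/∂z = ∂(-2*x^2 + z^2)/∂x - ∂(-2*x^2)/∂z = -4*x
  coefficient of dy ∧ dz: ∂f_3/∂y - ∂f_2/∂z = ∂(-2*x^2 + z^2)/∂y - ∂(-3*y*z)/∂z = 3*y
Assembling: d(omega) = (-4*x) dx ∧ dz + (3*y) dy ∧ dz.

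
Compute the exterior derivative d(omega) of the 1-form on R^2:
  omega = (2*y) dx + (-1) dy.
d(omega) = (-2) dx ∧ dy

For a 1-form omega = sum_i f_i dx_i, the exterior derivative is
  d(omega) = sum_{i < j} (∂f_j/∂x_i - ∂f_i/∂x_j) dx_i ∧ dx_j.
  coefficient of dx ∧ dy: ∂f_2/∂x - ∂f_1/∂y = ∂(-1)/∂x - ∂(2*y)/∂y = -2
Assembling: d(omega) = (-2) dx ∧ dy.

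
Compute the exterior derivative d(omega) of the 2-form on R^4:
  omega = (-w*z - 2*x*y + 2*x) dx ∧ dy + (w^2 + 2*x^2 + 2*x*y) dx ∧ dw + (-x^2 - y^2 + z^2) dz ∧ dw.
d(omega) = (-w) dx ∧ dy ∧ dz + (-2*x - z) dx ∧ dy ∧ dw + (-2*x) dx ∧ dz ∧ dw + (-2*y) dy ∧ dz ∧ dw

For a 2-form omega = sum_{i<j} g_{ij} dx_i ∧ dx_j, the exterior derivative is
  d(omega) = sum_{i<j} d(g_{ij}) ∧ dx_i ∧ dx_j = sum_{i<j, k} (∂g_{ij}/∂x_k) dx_k ∧ dx_i ∧ dx_j.
Expand each term, using dx_k ∧ dx_i ∧ dx_j = sgn(permutation) dx_{(a)} ∧ dx_{(b)} ∧ dx_{(c)} with (a < b < c) sorted:
  d(-w*z - 2*x*y + 2*x) includes (∂/∂z)(-w*z - 2*x*y + 2*x) dz = (-w) dz, which multiplied by dx ∧ dy gives (-w) dx ∧ dy ∧ dz
  d(-w*z - 2*x*y + 2*x) includes (∂/∂w)(-w*z - 2*x*y + 2*x) dw = (-z) dw, which multiplied by dx ∧ dy gives (-z) dx ∧ dy ∧ dw
  d(w^2 + 2*x^2 + 2*x*y) includes (∂/∂y)(w^2 + 2*x^2 + 2*x*y) dy = (2*x) dy, which multiplied by dx ∧ dw gives (-2*x) dx ∧ dy ∧ dw
  d(-x^2 - y^2 + z^2) includes (∂/∂x)(-x^2 - y^2 + z^2) dx = (-2*x) dx, which multiplied by dz ∧ dw gives (-2*x) dx ∧ dz ∧ dw
  d(-x^2 - y^2 + z^2) includes (∂/∂y)(-x^2 - y^2 + z^2) dy = (-2*y) dy, which multiplied by dz ∧ dw gives (-2*y) dy ∧ dz ∧ dw
Collecting like 3-forms: d(omega) = (-w) dx ∧ dy ∧ dz + (-2*x - z) dx ∧ dy ∧ dw + (-2*x) dx ∧ dz ∧ dw + (-2*y) dy ∧ dz ∧ dw.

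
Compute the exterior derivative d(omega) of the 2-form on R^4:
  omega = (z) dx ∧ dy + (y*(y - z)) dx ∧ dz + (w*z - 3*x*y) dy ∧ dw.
d(omega) = (-2*y + z + 1) dx ∧ dy ∧ dz + (-3*y) dx ∧ dy ∧ dw + (-w) dy ∧ dz ∧ dw

For a 2-form omega = sum_{i<j} g_{ij} dx_i ∧ dx_j, the exterior derivative is
  d(omega) = sum_{i<j} d(g_{ij}) ∧ dx_i ∧ dx_j = sum_{i<j, k} (∂g_{ij}/∂x_k) dx_k ∧ dx_i ∧ dx_j.
Expand each term, using dx_k ∧ dx_i ∧ dx_j = sgn(permutation) dx_{(a)} ∧ dx_{(b)} ∧ dx_{(c)} with (a < b < c) sorted:
  d(z) includes (∂/∂z)(z) dz = (1) dz, which multiplied by dx ∧ dy gives (1) dx ∧ dy ∧ dz
  d(y*(y - z)) includes (∂/∂y)(y*(y - z)) dy = (2*y - z) dy, which multiplied by dx ∧ dz gives (-2*y + z) dx ∧ dy ∧ dz
  d(w*z - 3*x*y) includes (∂/∂x)(w*z - 3*x*y) dx = (-3*y) dx, which multiplied by dy ∧ dw gives (-3*y) dx ∧ dy ∧ dw
  d(w*z - 3*x*y) includes (∂/∂z)(w*z - 3*x*y) dz = (w) dz, which multiplied by dy ∧ dw gives (-w) dy ∧ dz ∧ dw
Collecting like 3-forms: d(omega) = (-2*y + z + 1) dx ∧ dy ∧ dz + (-3*y) dx ∧ dy ∧ dw + (-w) dy ∧ dz ∧ dw.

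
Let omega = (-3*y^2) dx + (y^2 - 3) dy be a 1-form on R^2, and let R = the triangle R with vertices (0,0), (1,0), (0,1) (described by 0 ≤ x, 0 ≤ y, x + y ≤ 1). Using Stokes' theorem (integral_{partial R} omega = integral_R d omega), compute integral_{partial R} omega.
integral_(partial R) omega = 1

Stokes: integral_partial_R omega = integral_R d omega with d omega = (∂Q/∂x - ∂P/∂y) dx ∧ dy.
  ∂Q/∂x = 0
  ∂P/∂y = -6*y
  integrand = ∂Q/∂x - ∂P/∂y = 6*y.
Integrating over R: integral_0^1 integral_0^{1-x} (6*y) dy dx = 1.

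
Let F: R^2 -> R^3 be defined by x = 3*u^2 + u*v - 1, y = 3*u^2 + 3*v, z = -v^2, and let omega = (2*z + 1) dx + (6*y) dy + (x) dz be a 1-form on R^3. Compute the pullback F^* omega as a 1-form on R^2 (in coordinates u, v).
F^* omega = (108*u^3 - 12*u*v^2 + 108*u*v + 6*u - 2*v^3 + v) du + (-6*u^2*v + 54*u^2 - 4*u*v^2 + u + 56*v) dv

Using F^*(f dg) = (f ∘ F) d(g ∘ F), substitute each coordinate x_i by F_i(u, v) in f_i, and replace dx_i by d F_i = (∂F_i/∂u) du + (∂F_i/∂v) dv.
  For the x component: f_1(F) = 1 - 2*v^2; d F_1 = (6*u + v) du + (u) dv
  For the y component: f_2(F) = 18*u^2 + 18*v; d F_2 = (6*u) du + (3) dv
  For the z component: f_3(F) = 3*u^2 + u*v - 1; d F_3 = (0) du + (-2*v) dv
Combining and collecting du, dv coefficients:
  coeff of du: 108*u^3 - 12*u*v^2 + 108*u*v + 6*u - 2*v^3 + v
  coeff of dv: -6*u^2*v + 54*u^2 - 4*u*v^2 + u + 56*v
F^* omega = (108*u^3 - 12*u*v^2 + 108*u*v + 6*u - 2*v^3 + v) du + (-6*u^2*v + 54*u^2 - 4*u*v^2 + u + 56*v) dv.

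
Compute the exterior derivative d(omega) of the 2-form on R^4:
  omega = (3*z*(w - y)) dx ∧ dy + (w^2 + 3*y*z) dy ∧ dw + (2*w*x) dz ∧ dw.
d(omega) = (3*w - 3*y) dx ∧ dy ∧ dz + (3*z) dx ∧ dy ∧ dw + (-3*y) dy ∧ dz ∧ dw + (2*w) dx ∧ dz ∧ dw

For a 2-form omega = sum_{i<j} g_{ij} dx_i ∧ dx_j, the exterior derivative is
  d(omega) = sum_{i<j} d(g_{ij}) ∧ dx_i ∧ dx_j = sum_{i<j, k} (∂g_{ij}/∂x_k) dx_k ∧ dx_i ∧ dx_j.
Expand each term, using dx_k ∧ dx_i ∧ dx_j = sgn(permutation) dx_{(a)} ∧ dx_{(b)} ∧ dx_{(c)} with (a < b < c) sorted:
  d(3*z*(w - y)) includes (∂/∂z)(3*z*(w - y)) dz = (3*w - 3*y) dz, which multiplied by dx ∧ dy gives (3*w - 3*y) dx ∧ dy ∧ dz
  d(3*z*(w - y)) includes (∂/∂w)(3*z*(w - y)) dw = (3*z) dw, which multiplied by dx ∧ dy gives (3*z) dx ∧ dy ∧ dw
  d(w^2 + 3*y*z) includes (∂/∂z)(w^2 + 3*y*z) dz = (3*y) dz, which multiplied by dy ∧ dw gives (-3*y) dy ∧ dz ∧ dw
  d(2*w*x) includes (∂/∂x)(2*w*x) dx = (2*w) dx, which multiplied by dz ∧ dw gives (2*w) dx ∧ dz ∧ dw
Collecting like 3-forms: d(omega) = (3*w - 3*y) dx ∧ dy ∧ dz + (3*z) dx ∧ dy ∧ dw + (-3*y) dy ∧ dz ∧ dw + (2*w) dx ∧ dz ∧ dw.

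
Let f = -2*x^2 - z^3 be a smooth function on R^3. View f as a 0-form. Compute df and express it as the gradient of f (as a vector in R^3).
df = (-4*x) dx + (0) dy + (-3*z^2) dz; grad f = (-4*x, 0, -3*z^2)

For a 0-form f, d f = (∂f/∂x) dx + (∂f/∂y) dy + (∂f/∂z) dz. The components of the vector representation are exactly the entries of grad f in Cartesian coordinates:
  ∂f/∂x = -4*x
  ∂f/∂y = 0
  ∂f/∂z = -3*z^2.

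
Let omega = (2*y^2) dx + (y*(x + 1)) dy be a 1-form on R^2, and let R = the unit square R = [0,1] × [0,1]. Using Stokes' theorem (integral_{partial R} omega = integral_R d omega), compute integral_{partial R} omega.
integral_(partial R) omega = -3/2

Stokes: integral_partial_R omega = integral_R d omega with d omega = (∂Q/∂x - ∂P/∂y) dx ∧ dy.
  ∂Q/∂x = y
  ∂P/∂y = 4*y
  integrand = ∂Q/∂x - ∂P/∂y = -3*y.
Integrating over R: integral_0^1 integral_0^1 (-3*y) dx dy = -3/2.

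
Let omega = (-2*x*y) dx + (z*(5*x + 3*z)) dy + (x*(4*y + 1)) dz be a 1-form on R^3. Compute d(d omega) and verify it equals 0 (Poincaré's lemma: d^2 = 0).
d(d omega) = 0

Step 1: d omega = sum_{i<j} (∂f_j/∂x_i - ∂f_i/∂x_j) dx_i ∧ dx_j:
  coeff of dx ∧ dy: 2*x + 5*z
  coeff of dx ∧ dz: 4*y + 1
  coeff of dy ∧ dz: -x - 6*z
Step 2: Apply d again to each 2-form coefficient. The only possible 3-form in R^3 is dx ∧ dy ∧ dz, with coefficient
  ∂(coeff of dy∧dz)/∂x - ∂(coeff of dx∧dz)/∂y + ∂(coeff of dx∧dy)/∂z
  = ∂/∂x (-x - 6*z) - ∂/∂y (4*y + 1) + ∂/∂z (2*x + 5*z).
Each of these terms simplifies to sums of mixed partials that cancel in pairs. The result is 0 (by equality of mixed partials for smooth functions — Schwarz / Clairaut).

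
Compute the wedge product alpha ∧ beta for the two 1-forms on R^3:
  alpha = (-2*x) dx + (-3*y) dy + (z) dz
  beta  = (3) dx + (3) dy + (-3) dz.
alpha ∧ beta = (-6*x + 9*y) dx ∧ dy + (6*x - 3*z) dx ∧ dz + (9*y - 3*z) dy ∧ dz

Distribute the wedge, using dx_i ∧ dx_j = -dx_j ∧ dx_i and dx_i ∧ dx_i = 0. For each pair (i, j) with i < j, the coefficient of dx_i ∧ dx_j in alpha ∧ beta is (alpha_i * beta_j - alpha_j * beta_i). Collecting: alpha ∧ beta = (-6*x + 9*y) dx ∧ dy + (6*x - 3*z) dx ∧ dz + (9*y - 3*z) dy ∧ dz.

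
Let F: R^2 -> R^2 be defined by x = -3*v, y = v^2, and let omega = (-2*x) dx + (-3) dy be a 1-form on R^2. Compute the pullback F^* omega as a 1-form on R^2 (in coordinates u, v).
F^* omega = (-24*v) dv

Using F^*(f dg) = (f ∘ F) d(g ∘ F), substitute each coordinate x_i by F_i(u, v) in f_i, and replace dx_i by d F_i = (∂F_i/∂u) du + (∂F_i/∂v) dv.
  For the x component: f_1(F) = 6*v; d F_1 = (0) du + (-3) dv
  For the y component: f_2(F) = -3; d F_2 = (0) du + (2*v) dv
Combining and collecting du, dv coefficients:
  coeff of du: 0
  coeff of dv: -24*v
F^* omega = (-24*v) dv.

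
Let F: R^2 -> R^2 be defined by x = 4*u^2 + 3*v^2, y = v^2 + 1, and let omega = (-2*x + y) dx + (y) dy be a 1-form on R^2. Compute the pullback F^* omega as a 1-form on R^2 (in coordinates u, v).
F^* omega = (8*u*(-8*u^2 - 5*v^2 + 1)) du + (4*v*(-12*u^2 - 7*v^2 + 2)) dv

Using F^*(f dg) = (f ∘ F) d(g ∘ F), substitute each coordinate x_i by F_i(u, v) in f_i, and replace dx_i by d F_i = (∂F_i/∂u) du + (∂F_i/∂v) dv.
  For the x component: f_1(F) = -8*u^2 - 5*v^2 + 1; d F_1 = (8*u) du + (6*v) dv
  For the y component: f_2(F) = v^2 + 1; d F_2 = (0) du + (2*v) dv
Combining and collecting du, dv coefficients:
  coeff of du: 8*u*(-8*u^2 - 5*v^2 + 1)
  coeff of dv: 4*v*(-12*u^2 - 7*v^2 + 2)
F^* omega = (8*u*(-8*u^2 - 5*v^2 + 1)) du + (4*v*(-12*u^2 - 7*v^2 + 2)) dv.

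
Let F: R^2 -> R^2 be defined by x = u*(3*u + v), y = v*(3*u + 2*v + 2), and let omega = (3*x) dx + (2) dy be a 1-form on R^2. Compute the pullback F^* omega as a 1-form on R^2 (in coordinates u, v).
F^* omega = (54*u^3 + 27*u^2*v + 3*u*v^2 + 6*v) du + (9*u^3 + 3*u^2*v + 6*u + 8*v + 4) dv

Using F^*(f dg) = (f ∘ F) d(g ∘ F), substitute each coordinate x_i by F_i(u, v) in f_i, and replace dx_i by d F_i = (∂F_i/∂u) du + (∂F_i/∂v) dv.
  For the x component: f_1(F) = 3*u*(3*u + v); d F_1 = (6*u + v) du + (u) dv
  For the y component: f_2(F) = 2; d F_2 = (3*v) du + (3*u + 4*v + 2) dv
Combining and collecting du, dv coefficients:
  coeff of du: 54*u^3 + 27*u^2*v + 3*u*v^2 + 6*v
  coeff of dv: 9*u^3 + 3*u^2*v + 6*u + 8*v + 4
F^* omega = (54*u^3 + 27*u^2*v + 3*u*v^2 + 6*v) du + (9*u^3 + 3*u^2*v + 6*u + 8*v + 4) dv.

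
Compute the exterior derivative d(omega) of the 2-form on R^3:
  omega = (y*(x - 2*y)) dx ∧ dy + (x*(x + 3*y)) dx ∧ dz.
d(omega) = (-3*x) dx ∧ dy ∧ dz

For a 2-form omega = sum_{i<j} g_{ij} dx_i ∧ dx_j, the exterior derivative is
  d(omega) = sum_{i<j} d(g_{ij}) ∧ dx_i ∧ dx_j = sum_{i<j, k} (∂g_{ij}/∂x_k) dx_k ∧ dx_i ∧ dx_j.
Expand each term, using dx_k ∧ dx_i ∧ dx_j = sgn(permutation) dx_{(a)} ∧ dx_{(b)} ∧ dx_{(c)} with (a < b < c) sorted:
  d(x*(x + 3*y)) includes (∂/∂y)(x*(x + 3*y)) dy = (3*x) dy, which multiplied by dx ∧ dz gives (-3*x) dx ∧ dy ∧ dz
Collecting like 3-forms: d(omega) = (-3*x) dx ∧ dy ∧ dz.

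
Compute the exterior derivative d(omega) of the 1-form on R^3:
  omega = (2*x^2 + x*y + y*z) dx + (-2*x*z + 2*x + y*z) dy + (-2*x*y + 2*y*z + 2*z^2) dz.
d(omega) = (-x - 3*z + 2) dx ∧ dy + (-3*y) dx ∧ dz + (-y + 2*z) dy ∧ dz

For a 1-form omega = sum_i f_i dx_i, the exterior derivative is
  d(omega) = sum_{i < j} (∂f_j/∂x_i - ∂f_i/∂x_j) dx_i ∧ dx_j.
  coefficient of dx ∧ dy: ∂f_2/∂x - ∂f_1/∂y = ∂(-2*x*z + 2*x + y*z)/∂x - ∂(2*x^2 + x*y + y*z)/∂y = -x - 3*z + 2
  coefficient of dx ∧ dz: ∂f_3/∂x - ∂f_1/∂z = ∂(-2*x*y + 2*y*z + 2*z^2)/∂x - ∂(2*x^2 + x*y + y*z)/∂z = -3*y
  coefficient of dy ∧ dz: ∂f_3/∂y - ∂f_2/∂z = ∂(-2*x*y + 2*y*z + 2*z^2)/∂y - ∂(-2*x*z + 2*x + y*z)/∂z = -y + 2*z
Assembling: d(omega) = (-x - 3*z + 2) dx ∧ dy + (-3*y) dx ∧ dz + (-y + 2*z) dy ∧ dz.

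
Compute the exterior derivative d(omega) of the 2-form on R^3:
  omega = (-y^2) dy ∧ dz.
d(omega) = 0

For a 2-form omega = sum_{i<j} g_{ij} dx_i ∧ dx_j, the exterior derivative is
  d(omega) = sum_{i<j} d(g_{ij}) ∧ dx_i ∧ dx_j = sum_{i<j, k} (∂g_{ij}/∂x_k) dx_k ∧ dx_i ∧ dx_j.
Expand each term, using dx_k ∧ dx_i ∧ dx_j = sgn(permutation) dx_{(a)} ∧ dx_{(b)} ∧ dx_{(c)} with (a < b < c) sorted:

Collecting like 3-forms: d(omega) = 0.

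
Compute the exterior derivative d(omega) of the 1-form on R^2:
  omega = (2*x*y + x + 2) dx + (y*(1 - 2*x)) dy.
d(omega) = (-2*x - 2*y) dx ∧ dy

For a 1-form omega = sum_i f_i dx_i, the exterior derivative is
  d(omega) = sum_{i < j} (∂f_j/∂x_i - ∂f_i/∂x_j) dx_i ∧ dx_j.
  coefficient of dx ∧ dy: ∂f_2/∂x - ∂f_1/∂y = ∂(y*(1 - 2*x))/∂x - ∂(2*x*y + x + 2)/∂y = -2*x - 2*y
Assembling: d(omega) = (-2*x - 2*y) dx ∧ dy.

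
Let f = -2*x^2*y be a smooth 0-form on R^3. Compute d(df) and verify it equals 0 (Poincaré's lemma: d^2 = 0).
d(df) = 0

Step 1: df = sum_i (∂f/∂x_i) dx_i = (-4*x*y) dx + (-2*x^2) dy + (0) dz.
Step 2: Apply d again. Using the 1-form formula, the coefficient of dx ∧ dy in d(df) is ∂^2 f/∂x ∂y - ∂^2 f/∂y ∂x = (-4*x) - (-4*x) = 0 (equality of mixed partials for smooth f).
Similarly for dx ∧ dz and dy ∧ dz — all coefficients vanish. So d(df) = 0.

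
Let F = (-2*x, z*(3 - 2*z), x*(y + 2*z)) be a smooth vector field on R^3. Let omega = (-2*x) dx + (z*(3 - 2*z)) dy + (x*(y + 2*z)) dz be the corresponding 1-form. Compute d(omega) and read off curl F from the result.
d(omega) = (x + 4*z - 3) dy ∧ dz + (-y - 2*z) dz ∧ dx + (0) dx ∧ dy; curl F = (x + 4*z - 3, -y - 2*z, 0)

d omega = sum_{i<j} (∂f_j/∂x_i - ∂f_i/∂x_j) dx_i ∧ dx_j. Under the identification (dy ∧ dz, dz ∧ dx, dx ∧ dy) ↔ (e_x, e_y, e_z), the coefficients are exactly the components of curl F. Compute:
  ∂R/∂y - ∂Q/∂z = (x) - (3 - 4*z) = x + 4*z - 3
  ∂P/∂z - ∂R/∂x = (0) - (y + 2*z) = -y - 2*z
  ∂Q/∂x - ∂P/∂y = (0) - (0) = 0.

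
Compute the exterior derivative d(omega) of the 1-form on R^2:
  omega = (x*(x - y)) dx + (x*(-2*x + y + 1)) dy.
d(omega) = (-3*x + y + 1) dx ∧ dy

For a 1-form omega = sum_i f_i dx_i, the exterior derivative is
  d(omega) = sum_{i < j} (∂f_j/∂x_i - ∂f_i/∂x_j) dx_i ∧ dx_j.
  coefficient of dx ∧ dy: ∂f_2/∂x - ∂f_1/∂y = ∂(x*(-2*x + y + 1))/∂x - ∂(x*(x - y))/∂y = -3*x + y + 1
Assembling: d(omega) = (-3*x + y + 1) dx ∧ dy.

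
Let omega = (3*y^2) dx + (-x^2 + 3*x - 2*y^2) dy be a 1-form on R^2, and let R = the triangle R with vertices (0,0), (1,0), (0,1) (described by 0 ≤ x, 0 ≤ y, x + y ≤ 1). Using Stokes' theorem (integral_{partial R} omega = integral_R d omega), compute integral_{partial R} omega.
integral_(partial R) omega = 1/6

Stokes: integral_partial_R omega = integral_R d omega with d omega = (∂Q/∂x - ∂P/∂y) dx ∧ dy.
  ∂Q/∂x = 3 - 2*x
  ∂P/∂y = 6*y
  integrand = ∂Q/∂x - ∂P/∂y = -2*x - 6*y + 3.
Integrating over R: integral_0^1 integral_0^{1-x} (-2*x - 6*y + 3) dy dx = 1/6.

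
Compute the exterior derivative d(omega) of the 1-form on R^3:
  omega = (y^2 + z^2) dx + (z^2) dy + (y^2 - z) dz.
d(omega) = (-2*y) dx ∧ dy + (-2*z) dx ∧ dz + (2*y - 2*z) dy ∧ dz

For a 1-form omega = sum_i f_i dx_i, the exterior derivative is
  d(omega) = sum_{i < j} (∂f_j/∂x_i - ∂f_i/∂x_j) dx_i ∧ dx_j.
  coefficient of dx ∧ dy: ∂f_2/∂x - ∂f_1/∂y = ∂(z^2)/∂x - ∂(y^2 + z^2)/∂y = -2*y
  coefficient of dx ∧ dz: ∂f_3/∂x - ∂f_1/∂z = ∂(y^2 - z)/∂x - ∂(y^2 + z^2)/∂z = -2*z
  coefficient of dy ∧ dz: ∂f_3/∂y - ∂f_2/∂z = ∂(y^2 - z)/∂y - ∂(z^2)/∂z = 2*y - 2*z
Assembling: d(omega) = (-2*y) dx ∧ dy + (-2*z) dx ∧ dz + (2*y - 2*z) dy ∧ dz.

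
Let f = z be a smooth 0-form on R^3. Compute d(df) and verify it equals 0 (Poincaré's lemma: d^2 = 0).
d(df) = 0

Step 1: df = sum_i (∂f/∂x_i) dx_i = (0) dx + (0) dy + (1) dz.
Step 2: Apply d again. Using the 1-form formula, the coefficient of dx ∧ dy in d(df) is ∂^2 f/∂x ∂y - ∂^2 f/∂y ∂x = (0) - (0) = 0 (equality of mixed partials for smooth f).
Similarly for dx ∧ dz and dy ∧ dz — all coefficients vanish. So d(df) = 0.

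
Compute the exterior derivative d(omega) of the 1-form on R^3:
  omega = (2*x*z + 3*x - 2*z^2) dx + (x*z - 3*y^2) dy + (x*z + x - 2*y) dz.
d(omega) = (z) dx ∧ dy + (-2*x + 5*z + 1) dx ∧ dz + (-x - 2) dy ∧ dz

For a 1-form omega = sum_i f_i dx_i, the exterior derivative is
  d(omega) = sum_{i < j} (∂f_j/∂x_i - ∂f_i/∂x_j) dx_i ∧ dx_j.
  coefficient of dx ∧ dy: ∂f_2/∂x - ∂f_1/∂y = ∂(x*z - 3*y^2)/∂x - ∂(2*x*z + 3*x - 2*z^2)/∂y = z
  coefficient of dx ∧ dz: ∂f_3/∂x - ∂f_1/∂z = ∂(x*z + x - 2*y)/∂x - ∂(2*x*z + 3*x - 2*z^2)/∂z = -2*x + 5*z + 1
  coefficient of dy ∧ dz: ∂f_3/∂y - ∂f_2/∂z = ∂(x*z + x - 2*y)/∂y - ∂(x*z - 3*y^2)/∂z = -x - 2
Assembling: d(omega) = (z) dx ∧ dy + (-2*x + 5*z + 1) dx ∧ dz + (-x - 2) dy ∧ dz.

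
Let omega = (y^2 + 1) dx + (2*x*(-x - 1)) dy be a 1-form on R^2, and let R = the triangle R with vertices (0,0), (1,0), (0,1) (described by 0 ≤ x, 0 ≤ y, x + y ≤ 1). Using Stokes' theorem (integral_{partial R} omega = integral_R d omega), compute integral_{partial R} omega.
integral_(partial R) omega = -2

Stokes: integral_partial_R omega = integral_R d omega with d omega = (∂Q/∂x - ∂P/∂y) dx ∧ dy.
  ∂Q/∂x = -4*x - 2
  ∂P/∂y = 2*y
  integrand = ∂Q/∂x - ∂P/∂y = -4*x - 2*y - 2.
Integrating over R: integral_0^1 integral_0^{1-x} (-4*x - 2*y - 2) dy dx = -2.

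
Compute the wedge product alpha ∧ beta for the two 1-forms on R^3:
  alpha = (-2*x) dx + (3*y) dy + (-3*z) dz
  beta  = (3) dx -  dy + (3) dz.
alpha ∧ beta = (2*x - 9*y) dx ∧ dy + (-6*x + 9*z) dx ∧ dz + (9*y - 3*z) dy ∧ dz

Distribute the wedge, using dx_i ∧ dx_j = -dx_j ∧ dx_i and dx_i ∧ dx_i = 0. For each pair (i, j) with i < j, the coefficient of dx_i ∧ dx_j in alpha ∧ beta is (alpha_i * beta_j - alpha_j * beta_i). Collecting: alpha ∧ beta = (2*x - 9*y) dx ∧ dy + (-6*x + 9*z) dx ∧ dz + (9*y - 3*z) dy ∧ dz.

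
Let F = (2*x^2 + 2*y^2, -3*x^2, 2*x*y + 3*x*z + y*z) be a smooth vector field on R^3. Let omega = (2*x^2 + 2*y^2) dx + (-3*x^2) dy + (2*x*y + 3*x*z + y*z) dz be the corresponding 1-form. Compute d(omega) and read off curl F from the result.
d(omega) = (2*x + z) dy ∧ dz + (-2*y - 3*z) dz ∧ dx + (-6*x - 4*y) dx ∧ dy; curl F = (2*x + z, -2*y - 3*z, -6*x - 4*y)

d omega = sum_{i<j} (∂f_j/∂x_i - ∂f_i/∂x_j) dx_i ∧ dx_j. Under the identification (dy ∧ dz, dz ∧ dx, dx ∧ dy) ↔ (e_x, e_y, e_z), the coefficients are exactly the components of curl F. Compute:
  ∂R/∂y - ∂Q/∂z = (2*x + z) - (0) = 2*x + z
  ∂P/∂z - ∂R/∂x = (0) - (2*y + 3*z) = -2*y - 3*z
  ∂Q/∂x - ∂P/∂y = (-6*x) - (4*y) = -6*x - 4*y.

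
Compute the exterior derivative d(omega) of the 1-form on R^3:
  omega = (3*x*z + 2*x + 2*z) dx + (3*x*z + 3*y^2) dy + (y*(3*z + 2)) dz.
d(omega) = (3*z) dx ∧ dy + (-3*x - 2) dx ∧ dz + (-3*x + 3*z + 2) dy ∧ dz

For a 1-form omega = sum_i f_i dx_i, the exterior derivative is
  d(omega) = sum_{i < j} (∂f_j/∂x_i - ∂f_i/∂x_j) dx_i ∧ dx_j.
  coefficient of dx ∧ dy: ∂f_2/∂x - ∂f_1/∂y = ∂(3*x*z + 3*y^2)/∂x - ∂(3*x*z + 2*x + 2*z)/∂y = 3*z
  coefficient of dx ∧ dz: ∂f_3/∂x - ∂f_1/∂z = ∂(y*(3*z + 2))/∂x - ∂(3*x*z + 2*x + 2*z)/∂z = -3*x - 2
  coefficient of dy ∧ dz: ∂f_3/∂y - ∂f_2/∂z = ∂(y*(3*z + 2))/∂y - ∂(3*x*z + 3*y^2)/∂z = -3*x + 3*z + 2
Assembling: d(omega) = (3*z) dx ∧ dy + (-3*x - 2) dx ∧ dz + (-3*x + 3*z + 2) dy ∧ dz.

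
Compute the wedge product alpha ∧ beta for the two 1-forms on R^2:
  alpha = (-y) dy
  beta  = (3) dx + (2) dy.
alpha ∧ beta = (3*y) dx ∧ dy

Distribute the wedge, using dx_i ∧ dx_j = -dx_j ∧ dx_i and dx_i ∧ dx_i = 0. For each pair (i, j) with i < j, the coefficient of dx_i ∧ dx_j in alpha ∧ beta is (alpha_i * beta_j - alpha_j * beta_i). Collecting: alpha ∧ beta = (3*y) dx ∧ dy.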